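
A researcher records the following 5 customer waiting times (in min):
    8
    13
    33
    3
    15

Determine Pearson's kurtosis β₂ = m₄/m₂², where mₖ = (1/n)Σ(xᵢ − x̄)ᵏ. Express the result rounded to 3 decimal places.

x̄ = 14.4000
Σ(xᵢ − x̄)² = 519.2000 ⇒ m₂ = 103.84000
Σ(xᵢ − x̄)⁴ = 138259.6160 ⇒ m₄ = 27651.92320
m₂² = 10782.74560
β₂ = m₄/m₂² = 27651.92320 / 10782.74560 ≈ 2.564

2.564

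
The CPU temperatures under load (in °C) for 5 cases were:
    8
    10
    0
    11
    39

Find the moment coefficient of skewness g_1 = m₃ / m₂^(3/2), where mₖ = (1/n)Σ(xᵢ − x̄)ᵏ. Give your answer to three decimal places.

1.165

x̄ = (8 + 10 + 0 + 11 + 39) / 5 = 13.6000
deviations (xᵢ − x̄): -5.6000, -3.6000, -13.6000, -2.6000, 25.4000
Σ(xᵢ − x̄)² = 881.2000 ⇒ m₂ = 881.2000/5 = 176.24000
Σ(xᵢ − x̄)³ = 13631.7600 ⇒ m₃ = 13631.7600/5 = 2726.35200
m₂^(3/2) = 176.24000^(1.5) = 2339.68142
g_1 = m₃ / m₂^(3/2) = 2726.35200 / 2339.68142 ≈ 1.165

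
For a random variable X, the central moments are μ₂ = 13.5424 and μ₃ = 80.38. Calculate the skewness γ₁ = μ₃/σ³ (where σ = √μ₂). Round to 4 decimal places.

σ = √μ₂ = √13.5424 = 3.68000
σ³ = μ₂^(3/2) = 49.83603
γ₁ = μ₃/σ³ = 80.38 / 49.83603 ≈ 1.6129

1.6129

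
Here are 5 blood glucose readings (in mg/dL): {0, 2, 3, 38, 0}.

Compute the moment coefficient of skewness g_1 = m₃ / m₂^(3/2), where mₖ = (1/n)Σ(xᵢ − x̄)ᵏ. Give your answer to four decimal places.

x̄ = (0 + 2 + 3 + 38 + 0) / 5 = 8.6000
deviations (xᵢ − x̄): -8.6000, -6.6000, -5.6000, 29.4000, -8.6000
Σ(xᵢ − x̄)² = 1087.2000 ⇒ m₂ = 1087.2000/5 = 217.44000
Σ(xᵢ − x̄)³ = 23676.9600 ⇒ m₃ = 23676.9600/5 = 4735.39200
m₂^(3/2) = 217.44000^(1.5) = 3206.33694
g_1 = m₃ / m₂^(3/2) = 4735.39200 / 3206.33694 ≈ 1.4769

1.4769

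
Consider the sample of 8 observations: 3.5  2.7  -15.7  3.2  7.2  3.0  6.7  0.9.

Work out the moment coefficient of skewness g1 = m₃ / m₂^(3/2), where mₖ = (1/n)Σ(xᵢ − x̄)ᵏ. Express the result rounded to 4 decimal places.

-1.8868

x̄ = (3.5 + 2.7 - 15.7 + 3.2 + 7.2 + 3.0 + 6.7 + 0.9) / 8 = 1.4375
deviations (xᵢ − x̄): 2.0625, 1.2625, -17.1375, 1.7625, 5.7625, 1.5625, 5.2625, -0.5375
Σ(xᵢ − x̄)² = 366.2788 ⇒ m₂ = 366.2788/8 = 45.78484
Σ(xᵢ − x̄)³ = -4676.1678 ⇒ m₃ = -4676.1678/8 = -584.52097
m₂^(3/2) = 45.78484^(1.5) = 309.80085
g1 = m₃ / m₂^(3/2) = -584.52097 / 309.80085 ≈ -1.8868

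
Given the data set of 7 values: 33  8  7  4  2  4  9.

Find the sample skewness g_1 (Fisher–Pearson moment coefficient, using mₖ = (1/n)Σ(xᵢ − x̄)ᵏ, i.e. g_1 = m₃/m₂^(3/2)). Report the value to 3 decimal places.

x̄ = (33 + 8 + 7 + 4 + 2 + 4 + 9) / 7 = 9.5714
deviations (xᵢ − x̄): 23.4286, -1.5714, -2.5714, -5.5714, -7.5714, -5.5714, -0.5714
Σ(xᵢ − x̄)² = 677.7143 ⇒ m₂ = 677.7143/7 = 96.81633
Σ(xᵢ − x̄)³ = 12058.8980 ⇒ m₃ = 12058.8980/7 = 1722.69971
m₂^(3/2) = 96.81633^(1.5) = 952.62703
g_1 = m₃ / m₂^(3/2) = 1722.69971 / 952.62703 ≈ 1.808

1.808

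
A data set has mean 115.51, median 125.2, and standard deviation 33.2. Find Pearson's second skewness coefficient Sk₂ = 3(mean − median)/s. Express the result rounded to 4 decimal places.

Sk₂ = 3(115.51 − 125.2) / 33.2 = 3 × -9.6900 / 33.2
    = -29.0700 / 33.2 ≈ -0.8756

-0.8756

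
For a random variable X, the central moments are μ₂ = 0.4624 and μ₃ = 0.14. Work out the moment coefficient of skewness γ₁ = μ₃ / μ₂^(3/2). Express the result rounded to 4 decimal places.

0.4452

σ = √μ₂ = √0.4624 = 0.68000
σ³ = μ₂^(3/2) = 0.31443
γ₁ = μ₃/σ³ = 0.14 / 0.31443 ≈ 0.4452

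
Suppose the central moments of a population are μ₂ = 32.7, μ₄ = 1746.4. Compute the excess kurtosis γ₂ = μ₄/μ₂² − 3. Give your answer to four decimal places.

μ₂² = 32.7² = 1069.29000
μ₄/μ₂² = 1746.4 / 1069.29000 = 1.63323
γ₂ = 1.63323 − 3 ≈ -1.3668

-1.3668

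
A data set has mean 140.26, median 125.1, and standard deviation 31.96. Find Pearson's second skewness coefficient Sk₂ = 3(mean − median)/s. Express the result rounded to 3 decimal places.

1.423

Sk₂ = 3(140.26 − 125.1) / 31.96 = 3 × 15.1600 / 31.96
    = 45.4800 / 31.96 ≈ 1.423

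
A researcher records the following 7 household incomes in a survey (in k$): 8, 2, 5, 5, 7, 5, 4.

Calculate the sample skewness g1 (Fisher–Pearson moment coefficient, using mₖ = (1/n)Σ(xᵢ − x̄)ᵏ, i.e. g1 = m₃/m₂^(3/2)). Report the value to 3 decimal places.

-0.068

x̄ = (8 + 2 + 5 + 5 + 7 + 5 + 4) / 7 = 5.1429
deviations (xᵢ − x̄): 2.8571, -3.1429, -0.1429, -0.1429, 1.8571, -0.1429, -1.1429
Σ(xᵢ − x̄)² = 22.8571 ⇒ m₂ = 22.8571/7 = 3.26531
Σ(xᵢ − x̄)³ = -2.8163 ⇒ m₃ = -2.8163/7 = -0.40233
m₂^(3/2) = 3.26531^(1.5) = 5.90046
g1 = m₃ / m₂^(3/2) = -0.40233 / 5.90046 ≈ -0.068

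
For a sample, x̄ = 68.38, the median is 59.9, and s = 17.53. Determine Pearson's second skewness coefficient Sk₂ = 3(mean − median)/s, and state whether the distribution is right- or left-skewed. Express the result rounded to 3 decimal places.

1.451, right-skewed

Sk₂ = 3(68.38 − 59.9) / 17.53 = 3 × 8.4800 / 17.53
    = 25.4400 / 17.53 ≈ 1.451
Sk₂ > 0 ⇒ mean > median ⇒ right-skewed (positive skew).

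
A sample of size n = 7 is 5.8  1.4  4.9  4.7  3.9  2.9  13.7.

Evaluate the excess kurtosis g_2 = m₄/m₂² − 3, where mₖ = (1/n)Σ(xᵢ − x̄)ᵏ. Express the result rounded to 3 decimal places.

x̄ = 5.3286
Σ(xᵢ − x̄)² = 94.2543 ⇒ m₂ = 13.46490
Σ(xᵢ − x̄)⁴ = 5188.7092 ⇒ m₄ = 741.24417
m₂² = 181.30348
g_2 = m₄/m₂² − 3 = 4.08842 − 3 ≈ 1.088

1.088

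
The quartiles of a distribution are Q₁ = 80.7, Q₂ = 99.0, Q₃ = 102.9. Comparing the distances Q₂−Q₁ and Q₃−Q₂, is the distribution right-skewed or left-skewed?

Q₂ − Q₁ = 18.3;  Q₃ − Q₂ = 3.9
Q₂ − Q₁ > Q₃ − Q₂ ⇒ the lower half is more spread out ⇒ left-skewed.

left-skewed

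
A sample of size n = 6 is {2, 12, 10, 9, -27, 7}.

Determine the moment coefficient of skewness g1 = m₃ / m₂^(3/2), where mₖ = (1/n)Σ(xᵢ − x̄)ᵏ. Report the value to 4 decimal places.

-1.5863

x̄ = (2 + 12 + 10 + 9 - 27 + 7) / 6 = 2.1667
deviations (xᵢ − x̄): -0.1667, 9.8333, 7.8333, 6.8333, -29.1667, 4.8333
Σ(xᵢ − x̄)² = 1078.8333 ⇒ m₂ = 1078.8333/6 = 179.80556
Σ(xᵢ − x̄)³ = -22948.4444 ⇒ m₃ = -22948.4444/6 = -3824.74074
m₂^(3/2) = 179.80556^(1.5) = 2411.04135
g1 = m₃ / m₂^(3/2) = -3824.74074 / 2411.04135 ≈ -1.5863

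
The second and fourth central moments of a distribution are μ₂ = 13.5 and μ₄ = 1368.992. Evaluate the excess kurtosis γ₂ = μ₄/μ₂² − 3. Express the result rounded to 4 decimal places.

4.5116

μ₂² = 13.5² = 182.25000
μ₄/μ₂² = 1368.992 / 182.25000 = 7.51162
γ₂ = 7.51162 − 3 ≈ 4.5116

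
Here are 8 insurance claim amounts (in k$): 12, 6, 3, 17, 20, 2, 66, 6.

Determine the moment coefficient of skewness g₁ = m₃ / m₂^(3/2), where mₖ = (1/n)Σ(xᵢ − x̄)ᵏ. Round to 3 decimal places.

x̄ = (12 + 6 + 3 + 17 + 20 + 2 + 66 + 6) / 8 = 16.5000
deviations (xᵢ − x̄): -4.5000, -10.5000, -13.5000, 0.5000, 3.5000, -14.5000, 49.5000, -10.5000
Σ(xᵢ − x̄)² = 3096.0000 ⇒ m₂ = 3096.0000/8 = 387.00000
Σ(xᵢ − x̄)³ = 113415.0000 ⇒ m₃ = 113415.0000/8 = 14176.87500
m₂^(3/2) = 387.00000^(1.5) = 7613.18613
g₁ = m₃ / m₂^(3/2) = 14176.87500 / 7613.18613 ≈ 1.862

1.862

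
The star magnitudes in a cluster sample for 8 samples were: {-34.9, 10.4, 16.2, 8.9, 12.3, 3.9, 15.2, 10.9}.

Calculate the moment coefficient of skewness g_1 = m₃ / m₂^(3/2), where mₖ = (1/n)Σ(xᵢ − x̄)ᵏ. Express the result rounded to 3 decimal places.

x̄ = (-34.9 + 10.4 + 16.2 + 8.9 + 12.3 + 3.9 + 15.2 + 10.9) / 8 = 5.3625
deviations (xᵢ − x̄): -40.2625, 5.0375, 10.8375, 3.5375, 6.9375, -1.4625, 9.8375, 5.5375
Σ(xᵢ − x̄)² = 1954.1187 ⇒ m₂ = 1954.1187/8 = 244.26484
Σ(xᵢ − x̄)³ = -62370.7002 ⇒ m₃ = -62370.7002/8 = -7796.33753
m₂^(3/2) = 244.26484^(1.5) = 3817.60901
g_1 = m₃ / m₂^(3/2) = -7796.33753 / 3817.60901 ≈ -2.042

-2.042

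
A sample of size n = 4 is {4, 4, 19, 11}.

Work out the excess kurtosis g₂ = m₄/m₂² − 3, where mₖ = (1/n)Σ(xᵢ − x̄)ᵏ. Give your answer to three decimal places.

-1.295

x̄ = 9.5000
Σ(xᵢ − x̄)² = 153.0000 ⇒ m₂ = 38.25000
Σ(xᵢ − x̄)⁴ = 9980.2500 ⇒ m₄ = 2495.06250
m₂² = 1463.06250
g₂ = m₄/m₂² − 3 = 1.70537 − 3 ≈ -1.295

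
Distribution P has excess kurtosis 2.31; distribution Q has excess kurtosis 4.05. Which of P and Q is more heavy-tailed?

Q

Higher excess kurtosis ⇒ heavier tails relative to the normal distribution.
2.31 vs 4.05: the larger is 4.05, so Q has heavier tails.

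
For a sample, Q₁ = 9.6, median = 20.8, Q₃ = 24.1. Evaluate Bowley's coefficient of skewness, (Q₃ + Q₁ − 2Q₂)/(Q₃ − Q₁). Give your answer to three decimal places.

numerator: Q₃ + Q₁ − 2Q₂ = 24.1 + 9.6 − 2×20.8 = -7.9000
denominator: Q₃ − Q₁ = 24.1 − 9.6 = 14.5000
Bowley skewness = -7.9000 / 14.5000 ≈ -0.545

-0.545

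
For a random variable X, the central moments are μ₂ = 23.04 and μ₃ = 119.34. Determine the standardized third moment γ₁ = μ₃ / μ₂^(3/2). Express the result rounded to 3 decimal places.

σ = √μ₂ = √23.04 = 4.80000
σ³ = μ₂^(3/2) = 110.59200
γ₁ = μ₃/σ³ = 119.34 / 110.59200 ≈ 1.079

1.079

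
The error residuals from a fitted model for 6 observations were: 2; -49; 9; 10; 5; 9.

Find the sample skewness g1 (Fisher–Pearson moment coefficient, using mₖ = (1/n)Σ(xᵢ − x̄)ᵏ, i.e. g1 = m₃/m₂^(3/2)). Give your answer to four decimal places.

x̄ = (2 - 49 + 9 + 10 + 5 + 9) / 6 = -2.3333
deviations (xᵢ − x̄): 4.3333, -46.6667, 11.3333, 12.3333, 7.3333, 11.3333
Σ(xᵢ − x̄)² = 2659.3333 ⇒ m₂ = 2659.3333/6 = 443.22222
Σ(xᵢ − x̄)³ = -96366.4444 ⇒ m₃ = -96366.4444/6 = -16061.07407
m₂^(3/2) = 443.22222^(1.5) = 9331.08811
g1 = m₃ / m₂^(3/2) = -16061.07407 / 9331.08811 ≈ -1.7212

-1.7212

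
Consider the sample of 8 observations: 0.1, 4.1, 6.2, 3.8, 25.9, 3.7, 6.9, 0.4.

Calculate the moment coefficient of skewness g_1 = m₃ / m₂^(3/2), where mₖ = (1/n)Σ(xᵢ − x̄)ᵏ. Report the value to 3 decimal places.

x̄ = (0.1 + 4.1 + 6.2 + 3.8 + 25.9 + 3.7 + 6.9 + 0.4) / 8 = 6.3875
deviations (xᵢ − x̄): -6.2875, -2.2875, -0.1875, -2.5875, 19.5125, -2.6875, 0.5125, -5.9875
Σ(xᵢ − x̄)² = 475.5688 ⇒ m₂ = 475.5688/8 = 59.44609
Σ(xᵢ − x̄)³ = 6917.3528 ⇒ m₃ = 6917.3528/8 = 864.66911
m₂^(3/2) = 59.44609^(1.5) = 458.33707
g_1 = m₃ / m₂^(3/2) = 864.66911 / 458.33707 ≈ 1.887

1.887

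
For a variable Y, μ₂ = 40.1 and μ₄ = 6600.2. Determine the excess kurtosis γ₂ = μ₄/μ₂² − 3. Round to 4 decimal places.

1.1046

μ₂² = 40.1² = 1608.01000
μ₄/μ₂² = 6600.2 / 1608.01000 = 4.10458
γ₂ = 4.10458 − 3 ≈ 1.1046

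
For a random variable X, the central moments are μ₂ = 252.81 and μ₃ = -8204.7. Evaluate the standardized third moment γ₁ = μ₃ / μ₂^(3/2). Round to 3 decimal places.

σ = √μ₂ = √252.81 = 15.90000
σ³ = μ₂^(3/2) = 4019.67900
γ₁ = μ₃/σ³ = -8204.7 / 4019.67900 ≈ -2.041

-2.041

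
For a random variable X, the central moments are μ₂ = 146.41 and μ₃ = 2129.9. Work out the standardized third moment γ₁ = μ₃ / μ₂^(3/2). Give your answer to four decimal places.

σ = √μ₂ = √146.41 = 12.10000
σ³ = μ₂^(3/2) = 1771.56100
γ₁ = μ₃/σ³ = 2129.9 / 1771.56100 ≈ 1.2023

1.2023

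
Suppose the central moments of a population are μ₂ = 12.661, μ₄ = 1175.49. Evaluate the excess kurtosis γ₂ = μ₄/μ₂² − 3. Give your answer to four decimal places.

μ₂² = 12.661² = 160.30092
μ₄/μ₂² = 1175.49 / 160.30092 = 7.33302
γ₂ = 7.33302 − 3 ≈ 4.3330

4.3330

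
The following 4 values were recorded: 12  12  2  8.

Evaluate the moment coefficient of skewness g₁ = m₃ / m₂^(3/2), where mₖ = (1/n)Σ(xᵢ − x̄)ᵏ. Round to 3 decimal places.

-0.689

x̄ = (12 + 12 + 2 + 8) / 4 = 8.5000
deviations (xᵢ − x̄): 3.5000, 3.5000, -6.5000, -0.5000
Σ(xᵢ − x̄)² = 67.0000 ⇒ m₂ = 67.0000/4 = 16.75000
Σ(xᵢ − x̄)³ = -189.0000 ⇒ m₃ = -189.0000/4 = -47.25000
m₂^(3/2) = 16.75000^(1.5) = 68.55233
g₁ = m₃ / m₂^(3/2) = -47.25000 / 68.55233 ≈ -0.689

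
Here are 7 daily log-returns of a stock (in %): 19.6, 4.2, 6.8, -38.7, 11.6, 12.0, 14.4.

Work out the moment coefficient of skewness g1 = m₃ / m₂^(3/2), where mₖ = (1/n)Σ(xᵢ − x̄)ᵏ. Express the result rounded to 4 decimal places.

x̄ = (19.6 + 4.2 + 6.8 - 38.7 + 11.6 + 12.0 + 14.4) / 7 = 4.2714
deviations (xᵢ − x̄): 15.3286, -0.0714, 2.5286, -42.9714, 7.3286, 7.7286, 10.1286
Σ(xᵢ − x̄)² = 2303.9343 ⇒ m₂ = 2303.9343/7 = 329.13347
Σ(xᵢ − x̄)³ = -73836.4678 ⇒ m₃ = -73836.4678/7 = -10548.06682
m₂^(3/2) = 329.13347^(1.5) = 5971.15124
g1 = m₃ / m₂^(3/2) = -10548.06682 / 5971.15124 ≈ -1.7665

-1.7665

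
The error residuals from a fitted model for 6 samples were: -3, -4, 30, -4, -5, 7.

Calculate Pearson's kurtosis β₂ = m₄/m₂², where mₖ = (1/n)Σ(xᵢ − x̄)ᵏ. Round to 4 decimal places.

3.4293

x̄ = 3.5000
Σ(xᵢ − x̄)² = 941.5000 ⇒ m₂ = 156.91667
Σ(xᵢ − x̄)⁴ = 506638.3750 ⇒ m₄ = 84439.72917
m₂² = 24622.84028
β₂ = m₄/m₂² = 84439.72917 / 24622.84028 ≈ 3.4293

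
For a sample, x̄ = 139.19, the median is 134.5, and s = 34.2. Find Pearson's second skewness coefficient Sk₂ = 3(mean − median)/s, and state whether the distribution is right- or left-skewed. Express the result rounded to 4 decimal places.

0.4114, right-skewed

Sk₂ = 3(139.19 − 134.5) / 34.2 = 3 × 4.6900 / 34.2
    = 14.0700 / 34.2 ≈ 0.4114
Sk₂ > 0 ⇒ mean > median ⇒ right-skewed (positive skew).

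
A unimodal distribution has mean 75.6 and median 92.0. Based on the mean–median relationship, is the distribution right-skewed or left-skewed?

mean − median = 75.6 − 92.0 = -16.4
mean < median ⇒ the longer tail is on the left ⇒ left-skewed (negatively skewed).

left-skewed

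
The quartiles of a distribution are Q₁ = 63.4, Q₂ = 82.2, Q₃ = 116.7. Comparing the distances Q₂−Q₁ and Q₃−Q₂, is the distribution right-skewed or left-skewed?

right-skewed

Q₂ − Q₁ = 18.8;  Q₃ − Q₂ = 34.5
Q₃ − Q₂ > Q₂ − Q₁ ⇒ the upper half is more spread out ⇒ right-skewed.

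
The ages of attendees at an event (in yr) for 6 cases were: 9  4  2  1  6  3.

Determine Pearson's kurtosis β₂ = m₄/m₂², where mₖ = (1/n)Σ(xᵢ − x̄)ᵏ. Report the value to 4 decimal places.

x̄ = 4.1667
Σ(xᵢ − x̄)² = 42.8333 ⇒ m₂ = 7.13889
Σ(xᵢ − x̄)⁴ = 681.4861 ⇒ m₄ = 113.58102
m₂² = 50.96373
β₂ = m₄/m₂² = 113.58102 / 50.96373 ≈ 2.2287

2.2287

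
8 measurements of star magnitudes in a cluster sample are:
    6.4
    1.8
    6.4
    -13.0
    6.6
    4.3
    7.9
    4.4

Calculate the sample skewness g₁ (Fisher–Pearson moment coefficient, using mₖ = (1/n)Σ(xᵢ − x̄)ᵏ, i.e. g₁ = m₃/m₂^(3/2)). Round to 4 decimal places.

-1.9398

x̄ = (6.4 + 1.8 + 6.4 - 13.0 + 6.6 + 4.3 + 7.9 + 4.4) / 8 = 3.1000
deviations (xᵢ − x̄): 3.3000, -1.3000, 3.3000, -16.1000, 3.5000, 1.2000, 4.8000, 1.3000
Σ(xᵢ − x̄)² = 321.1000 ⇒ m₂ = 321.1000/8 = 40.13750
Σ(xᵢ − x̄)³ = -3946.2120 ⇒ m₃ = -3946.2120/8 = -493.27650
m₂^(3/2) = 40.13750^(1.5) = 254.28777
g₁ = m₃ / m₂^(3/2) = -493.27650 / 254.28777 ≈ -1.9398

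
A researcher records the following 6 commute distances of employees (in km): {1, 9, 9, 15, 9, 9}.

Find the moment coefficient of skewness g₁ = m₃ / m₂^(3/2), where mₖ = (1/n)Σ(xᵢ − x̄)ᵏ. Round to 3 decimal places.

x̄ = (1 + 9 + 9 + 15 + 9 + 9) / 6 = 8.6667
deviations (xᵢ − x̄): -7.6667, 0.3333, 0.3333, 6.3333, 0.3333, 0.3333
Σ(xᵢ − x̄)² = 99.3333 ⇒ m₂ = 99.3333/6 = 16.55556
Σ(xᵢ − x̄)³ = -196.4444 ⇒ m₃ = -196.4444/6 = -32.74074
m₂^(3/2) = 16.55556^(1.5) = 67.36210
g₁ = m₃ / m₂^(3/2) = -32.74074 / 67.36210 ≈ -0.486

-0.486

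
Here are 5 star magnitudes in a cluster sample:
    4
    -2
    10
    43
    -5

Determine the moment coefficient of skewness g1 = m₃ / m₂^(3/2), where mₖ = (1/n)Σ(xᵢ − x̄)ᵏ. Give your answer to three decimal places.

1.186

x̄ = (4 - 2 + 10 + 43 - 5) / 5 = 10.0000
deviations (xᵢ − x̄): -6.0000, -12.0000, 0.0000, 33.0000, -15.0000
Σ(xᵢ − x̄)² = 1494.0000 ⇒ m₂ = 1494.0000/5 = 298.80000
Σ(xᵢ − x̄)³ = 30618.0000 ⇒ m₃ = 30618.0000/5 = 6123.60000
m₂^(3/2) = 298.80000^(1.5) = 5165.00671
g1 = m₃ / m₂^(3/2) = 6123.60000 / 5165.00671 ≈ 1.186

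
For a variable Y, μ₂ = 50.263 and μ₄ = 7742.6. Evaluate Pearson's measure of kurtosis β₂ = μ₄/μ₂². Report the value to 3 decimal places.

μ₂² = 50.263² = 2526.36917
μ₄/μ₂² = 7742.6 / 2526.36917 = 3.06471
β₂ ≈ 3.065

3.065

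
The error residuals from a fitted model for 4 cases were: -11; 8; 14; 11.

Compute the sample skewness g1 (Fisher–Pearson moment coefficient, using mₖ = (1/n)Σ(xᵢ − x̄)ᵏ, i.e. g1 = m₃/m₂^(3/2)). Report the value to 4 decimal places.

x̄ = (-11 + 8 + 14 + 11) / 4 = 5.5000
deviations (xᵢ − x̄): -16.5000, 2.5000, 8.5000, 5.5000
Σ(xᵢ − x̄)² = 381.0000 ⇒ m₂ = 381.0000/4 = 95.25000
Σ(xᵢ − x̄)³ = -3696.0000 ⇒ m₃ = -3696.0000/4 = -924.00000
m₂^(3/2) = 95.25000^(1.5) = 929.60291
g1 = m₃ / m₂^(3/2) = -924.00000 / 929.60291 ≈ -0.9940

-0.9940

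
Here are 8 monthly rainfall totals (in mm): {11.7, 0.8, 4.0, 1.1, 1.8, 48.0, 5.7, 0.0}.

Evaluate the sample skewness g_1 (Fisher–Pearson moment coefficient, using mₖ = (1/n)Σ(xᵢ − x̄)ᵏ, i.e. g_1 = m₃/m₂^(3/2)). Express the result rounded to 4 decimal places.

x̄ = (11.7 + 0.8 + 4.0 + 1.1 + 1.8 + 48.0 + 5.7 + 0.0) / 8 = 9.1375
deviations (xᵢ − x̄): 2.5625, -8.3375, -5.1375, -8.0375, -7.3375, 38.8625, -3.4375, -9.1375
Σ(xᵢ − x̄)² = 1826.5187 ⇒ m₂ = 1826.5187/8 = 228.31484
Σ(xᵢ − x̄)³ = 56277.6312 ⇒ m₃ = 56277.6312/8 = 7034.70390
m₂^(3/2) = 228.31484^(1.5) = 3449.85802
g_1 = m₃ / m₂^(3/2) = 7034.70390 / 3449.85802 ≈ 2.0391

2.0391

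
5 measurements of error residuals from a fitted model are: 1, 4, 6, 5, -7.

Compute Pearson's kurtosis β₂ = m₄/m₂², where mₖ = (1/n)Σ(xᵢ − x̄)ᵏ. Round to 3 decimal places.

2.622

x̄ = 1.8000
Σ(xᵢ − x̄)² = 110.8000 ⇒ m₂ = 22.16000
Σ(xᵢ − x̄)⁴ = 6436.8160 ⇒ m₄ = 1287.36320
m₂² = 491.06560
β₂ = m₄/m₂² = 1287.36320 / 491.06560 ≈ 2.622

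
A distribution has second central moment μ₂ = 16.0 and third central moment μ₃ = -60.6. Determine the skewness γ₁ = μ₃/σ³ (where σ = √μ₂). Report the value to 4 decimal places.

σ = √μ₂ = √16.0 = 4.00000
σ³ = μ₂^(3/2) = 64.00000
γ₁ = μ₃/σ³ = -60.6 / 64.00000 ≈ -0.9469

-0.9469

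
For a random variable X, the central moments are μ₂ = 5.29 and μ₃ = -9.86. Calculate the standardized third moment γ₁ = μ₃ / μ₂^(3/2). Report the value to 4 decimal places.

σ = √μ₂ = √5.29 = 2.30000
σ³ = μ₂^(3/2) = 12.16700
γ₁ = μ₃/σ³ = -9.86 / 12.16700 ≈ -0.8104

-0.8104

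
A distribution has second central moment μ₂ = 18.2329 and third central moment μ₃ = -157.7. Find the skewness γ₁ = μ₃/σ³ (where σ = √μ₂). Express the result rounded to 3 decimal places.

-2.026

σ = √μ₂ = √18.2329 = 4.27000
σ³ = μ₂^(3/2) = 77.85448
γ₁ = μ₃/σ³ = -157.7 / 77.85448 ≈ -2.026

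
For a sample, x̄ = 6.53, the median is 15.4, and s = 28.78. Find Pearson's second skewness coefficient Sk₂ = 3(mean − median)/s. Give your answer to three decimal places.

Sk₂ = 3(6.53 − 15.4) / 28.78 = 3 × -8.8700 / 28.78
    = -26.6100 / 28.78 ≈ -0.925

-0.925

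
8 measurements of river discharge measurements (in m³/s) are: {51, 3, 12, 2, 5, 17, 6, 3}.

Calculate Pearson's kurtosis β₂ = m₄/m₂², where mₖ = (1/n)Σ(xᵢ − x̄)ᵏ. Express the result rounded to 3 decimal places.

5.047

x̄ = 12.3750
Σ(xᵢ − x̄)² = 1891.8750 ⇒ m₂ = 236.48438
Σ(xᵢ − x̄)⁴ = 2257841.2441 ⇒ m₄ = 282230.15552
m₂² = 55924.85962
β₂ = m₄/m₂² = 282230.15552 / 55924.85962 ≈ 5.047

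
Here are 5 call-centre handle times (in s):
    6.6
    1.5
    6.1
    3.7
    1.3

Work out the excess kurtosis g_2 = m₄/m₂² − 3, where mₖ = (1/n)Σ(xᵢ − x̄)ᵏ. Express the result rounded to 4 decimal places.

x̄ = 3.8400
Σ(xᵢ − x̄)² = 24.6720 ⇒ m₂ = 4.93440
Σ(xᵢ − x̄)⁴ = 155.7211 ⇒ m₄ = 31.14423
m₂² = 24.34830
g_2 = m₄/m₂² − 3 = 1.27911 − 3 ≈ -1.7209

-1.7209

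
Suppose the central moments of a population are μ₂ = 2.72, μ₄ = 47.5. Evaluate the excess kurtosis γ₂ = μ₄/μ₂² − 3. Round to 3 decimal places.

μ₂² = 2.72² = 7.39840
μ₄/μ₂² = 47.5 / 7.39840 = 6.42031
γ₂ = 6.42031 − 3 ≈ 3.420

3.420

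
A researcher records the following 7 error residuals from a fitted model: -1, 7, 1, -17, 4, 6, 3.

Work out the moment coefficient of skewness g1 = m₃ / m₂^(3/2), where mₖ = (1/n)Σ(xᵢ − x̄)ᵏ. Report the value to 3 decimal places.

-1.582

x̄ = (-1 + 7 + 1 - 17 + 4 + 6 + 3) / 7 = 0.4286
deviations (xᵢ − x̄): -1.4286, 6.5714, 0.5714, -17.4286, 3.5714, 5.5714, 2.5714
Σ(xᵢ − x̄)² = 399.7143 ⇒ m₂ = 399.7143/7 = 57.10204
Σ(xᵢ − x̄)³ = -4777.4694 ⇒ m₃ = -4777.4694/7 = -682.49563
m₂^(3/2) = 57.10204^(1.5) = 431.49667
g1 = m₃ / m₂^(3/2) = -682.49563 / 431.49667 ≈ -1.582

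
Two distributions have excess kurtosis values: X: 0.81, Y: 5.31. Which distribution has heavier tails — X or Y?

Y

Higher excess kurtosis ⇒ heavier tails relative to the normal distribution.
0.81 vs 5.31: the larger is 5.31, so Y has heavier tails.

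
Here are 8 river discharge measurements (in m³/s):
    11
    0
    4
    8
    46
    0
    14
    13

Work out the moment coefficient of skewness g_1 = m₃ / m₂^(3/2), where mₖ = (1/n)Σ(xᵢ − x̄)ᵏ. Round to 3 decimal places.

x̄ = (11 + 0 + 4 + 8 + 46 + 0 + 14 + 13) / 8 = 12.0000
deviations (xᵢ − x̄): -1.0000, -12.0000, -8.0000, -4.0000, 34.0000, -12.0000, 2.0000, 1.0000
Σ(xᵢ − x̄)² = 1530.0000 ⇒ m₂ = 1530.0000/8 = 191.25000
Σ(xᵢ − x̄)³ = 35280.0000 ⇒ m₃ = 35280.0000/8 = 4410.00000
m₂^(3/2) = 191.25000^(1.5) = 2644.85682
g_1 = m₃ / m₂^(3/2) = 4410.00000 / 2644.85682 ≈ 1.667

1.667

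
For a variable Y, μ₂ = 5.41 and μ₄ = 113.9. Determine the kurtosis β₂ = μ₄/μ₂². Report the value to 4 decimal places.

3.8916

μ₂² = 5.41² = 29.26810
μ₄/μ₂² = 113.9 / 29.26810 = 3.89161
β₂ ≈ 3.8916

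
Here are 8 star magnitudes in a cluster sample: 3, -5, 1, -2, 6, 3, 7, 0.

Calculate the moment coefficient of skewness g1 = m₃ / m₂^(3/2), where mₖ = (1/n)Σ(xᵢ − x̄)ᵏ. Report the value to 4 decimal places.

-0.2360

x̄ = (3 - 5 + 1 - 2 + 6 + 3 + 7 + 0) / 8 = 1.6250
deviations (xᵢ − x̄): 1.3750, -6.6250, -0.6250, -3.6250, 4.3750, 1.3750, 5.3750, -1.6250
Σ(xᵢ − x̄)² = 111.8750 ⇒ m₂ = 111.8750/8 = 13.98438
Σ(xᵢ − x̄)³ = -98.7188 ⇒ m₃ = -98.7188/8 = -12.33984
m₂^(3/2) = 13.98438^(1.5) = 52.29553
g1 = m₃ / m₂^(3/2) = -12.33984 / 52.29553 ≈ -0.2360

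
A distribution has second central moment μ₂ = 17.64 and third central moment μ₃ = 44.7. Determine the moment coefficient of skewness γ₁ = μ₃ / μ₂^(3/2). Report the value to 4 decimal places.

σ = √μ₂ = √17.64 = 4.20000
σ³ = μ₂^(3/2) = 74.08800
γ₁ = μ₃/σ³ = 44.7 / 74.08800 ≈ 0.6033

0.6033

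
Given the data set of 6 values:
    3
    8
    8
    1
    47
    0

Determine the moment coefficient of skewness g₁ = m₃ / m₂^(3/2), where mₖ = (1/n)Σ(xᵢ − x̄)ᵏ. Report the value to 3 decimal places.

x̄ = (3 + 8 + 8 + 1 + 47 + 0) / 6 = 11.1667
deviations (xᵢ − x̄): -8.1667, -3.1667, -3.1667, -10.1667, 35.8333, -11.1667
Σ(xᵢ − x̄)² = 1598.8333 ⇒ m₂ = 1598.8333/6 = 266.47222
Σ(xᵢ − x̄)³ = 42959.5556 ⇒ m₃ = 42959.5556/6 = 7159.92593
m₂^(3/2) = 266.47222^(1.5) = 4349.88640
g₁ = m₃ / m₂^(3/2) = 7159.92593 / 4349.88640 ≈ 1.646

1.646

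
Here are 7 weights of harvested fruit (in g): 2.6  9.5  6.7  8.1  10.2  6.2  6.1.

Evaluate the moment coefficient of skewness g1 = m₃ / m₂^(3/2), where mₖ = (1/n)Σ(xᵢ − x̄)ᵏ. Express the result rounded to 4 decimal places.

x̄ = (2.6 + 9.5 + 6.7 + 8.1 + 10.2 + 6.2 + 6.1) / 7 = 7.0571
deviations (xᵢ − x̄): -4.4571, 2.4429, -0.3571, 1.0429, 3.1429, -0.8571, -0.9571
Σ(xᵢ − x̄)² = 38.5771 ⇒ m₂ = 38.5771/7 = 5.51102
Σ(xᵢ − x̄)³ = -43.3425 ⇒ m₃ = -43.3425/7 = -6.19179
m₂^(3/2) = 5.51102^(1.5) = 12.93743
g1 = m₃ / m₂^(3/2) = -6.19179 / 12.93743 ≈ -0.4786

-0.4786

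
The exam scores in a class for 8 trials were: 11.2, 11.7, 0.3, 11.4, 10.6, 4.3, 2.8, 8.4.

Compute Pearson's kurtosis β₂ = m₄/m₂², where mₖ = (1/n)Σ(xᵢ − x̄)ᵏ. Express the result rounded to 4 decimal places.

x̄ = 7.5875
Σ(xᵢ − x̄)² = 141.0688 ⇒ m₂ = 17.63359
Σ(xᵢ − x̄)⁴ = 4212.9717 ⇒ m₄ = 526.62146
m₂² = 310.94363
β₂ = m₄/m₂² = 526.62146 / 310.94363 ≈ 1.6936

1.6936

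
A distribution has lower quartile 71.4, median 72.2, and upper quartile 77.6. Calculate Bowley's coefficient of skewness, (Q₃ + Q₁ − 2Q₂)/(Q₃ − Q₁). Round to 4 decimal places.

0.7419

numerator: Q₃ + Q₁ − 2Q₂ = 77.6 + 71.4 − 2×72.2 = 4.6000
denominator: Q₃ − Q₁ = 77.6 − 71.4 = 6.2000
Bowley skewness = 4.6000 / 6.2000 ≈ 0.7419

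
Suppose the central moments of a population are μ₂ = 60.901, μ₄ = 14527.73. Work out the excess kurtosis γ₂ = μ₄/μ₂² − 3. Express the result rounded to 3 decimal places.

μ₂² = 60.901² = 3708.93180
μ₄/μ₂² = 14527.73 / 3708.93180 = 3.91696
γ₂ = 3.91696 − 3 ≈ 0.917

0.917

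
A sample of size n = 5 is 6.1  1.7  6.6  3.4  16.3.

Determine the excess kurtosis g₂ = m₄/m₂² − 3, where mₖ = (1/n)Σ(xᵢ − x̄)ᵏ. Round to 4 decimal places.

x̄ = 6.8200
Σ(xᵢ − x̄)² = 128.3480 ⇒ m₂ = 25.66960
Σ(xᵢ − x̄)⁴ = 8900.9604 ⇒ m₄ = 1780.19208
m₂² = 658.92836
g₂ = m₄/m₂² − 3 = 2.70165 − 3 ≈ -0.2984

-0.2984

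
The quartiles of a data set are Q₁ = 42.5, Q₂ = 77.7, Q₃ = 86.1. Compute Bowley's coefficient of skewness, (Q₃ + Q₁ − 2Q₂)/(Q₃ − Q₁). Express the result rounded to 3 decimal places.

-0.615

numerator: Q₃ + Q₁ − 2Q₂ = 86.1 + 42.5 − 2×77.7 = -26.8000
denominator: Q₃ − Q₁ = 86.1 − 42.5 = 43.6000
Bowley skewness = -26.8000 / 43.6000 ≈ -0.615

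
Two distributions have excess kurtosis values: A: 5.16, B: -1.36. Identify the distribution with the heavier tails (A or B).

A

Higher excess kurtosis ⇒ heavier tails relative to the normal distribution.
5.16 vs -1.36: the larger is 5.16, so A has heavier tails. (A is leptokurtic — heavier-than-normal tails; the other is platykurtic.)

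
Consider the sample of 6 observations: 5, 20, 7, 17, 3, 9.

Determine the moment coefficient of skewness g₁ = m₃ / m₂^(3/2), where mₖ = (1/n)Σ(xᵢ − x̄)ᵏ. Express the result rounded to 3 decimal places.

x̄ = (5 + 20 + 7 + 17 + 3 + 9) / 6 = 10.1667
deviations (xᵢ − x̄): -5.1667, 9.8333, -3.1667, 6.8333, -7.1667, -1.1667
Σ(xᵢ − x̄)² = 232.8333 ⇒ m₂ = 232.8333/6 = 38.80556
Σ(xᵢ − x̄)³ = 730.5556 ⇒ m₃ = 730.5556/6 = 121.75926
m₂^(3/2) = 38.80556^(1.5) = 241.73574
g₁ = m₃ / m₂^(3/2) = 121.75926 / 241.73574 ≈ 0.504

0.504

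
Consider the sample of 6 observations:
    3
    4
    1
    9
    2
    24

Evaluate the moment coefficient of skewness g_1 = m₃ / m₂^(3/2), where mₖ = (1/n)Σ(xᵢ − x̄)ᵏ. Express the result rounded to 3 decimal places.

x̄ = (3 + 4 + 1 + 9 + 2 + 24) / 6 = 7.1667
deviations (xᵢ − x̄): -4.1667, -3.1667, -6.1667, 1.8333, -5.1667, 16.8333
Σ(xᵢ − x̄)² = 378.8333 ⇒ m₂ = 378.8333/6 = 63.13889
Σ(xᵢ − x̄)³ = 4299.5556 ⇒ m₃ = 4299.5556/6 = 716.59259
m₂^(3/2) = 63.13889^(1.5) = 501.70150
g_1 = m₃ / m₂^(3/2) = 716.59259 / 501.70150 ≈ 1.428

1.428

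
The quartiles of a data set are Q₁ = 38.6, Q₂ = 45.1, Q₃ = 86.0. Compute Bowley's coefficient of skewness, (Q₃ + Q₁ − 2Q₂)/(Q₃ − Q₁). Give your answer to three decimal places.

numerator: Q₃ + Q₁ − 2Q₂ = 86.0 + 38.6 − 2×45.1 = 34.4000
denominator: Q₃ − Q₁ = 86.0 − 38.6 = 47.4000
Bowley skewness = 34.4000 / 47.4000 ≈ 0.726

0.726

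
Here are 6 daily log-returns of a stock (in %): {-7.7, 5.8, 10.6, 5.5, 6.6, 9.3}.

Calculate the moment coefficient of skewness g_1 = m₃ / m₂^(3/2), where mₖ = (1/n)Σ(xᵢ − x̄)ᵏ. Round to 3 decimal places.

x̄ = (-7.7 + 5.8 + 10.6 + 5.5 + 6.6 + 9.3) / 6 = 5.0167
deviations (xᵢ − x̄): -12.7167, 0.7833, 5.5833, 0.4833, 1.5833, 4.2833
Σ(xᵢ − x̄)² = 214.5883 ⇒ m₂ = 214.5883/6 = 35.76472
Σ(xᵢ − x̄)³ = -1799.2564 ⇒ m₃ = -1799.2564/6 = -299.87607
m₂^(3/2) = 35.76472^(1.5) = 213.88596
g_1 = m₃ / m₂^(3/2) = -299.87607 / 213.88596 ≈ -1.402

-1.402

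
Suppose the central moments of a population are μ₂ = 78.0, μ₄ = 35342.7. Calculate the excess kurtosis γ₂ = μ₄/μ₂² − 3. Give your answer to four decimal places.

2.8091

μ₂² = 78.0² = 6084.00000
μ₄/μ₂² = 35342.7 / 6084.00000 = 5.80912
γ₂ = 5.80912 − 3 ≈ 2.8091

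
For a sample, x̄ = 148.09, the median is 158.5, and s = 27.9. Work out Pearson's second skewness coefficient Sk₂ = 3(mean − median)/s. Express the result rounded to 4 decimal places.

-1.1194

Sk₂ = 3(148.09 − 158.5) / 27.9 = 3 × -10.4100 / 27.9
    = -31.2300 / 27.9 ≈ -1.1194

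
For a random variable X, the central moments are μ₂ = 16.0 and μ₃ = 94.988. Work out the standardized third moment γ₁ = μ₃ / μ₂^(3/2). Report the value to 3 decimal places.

σ = √μ₂ = √16.0 = 4.00000
σ³ = μ₂^(3/2) = 64.00000
γ₁ = μ₃/σ³ = 94.988 / 64.00000 ≈ 1.484

1.484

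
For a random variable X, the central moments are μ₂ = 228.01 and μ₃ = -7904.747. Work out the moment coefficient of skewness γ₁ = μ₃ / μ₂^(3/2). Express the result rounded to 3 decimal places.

σ = √μ₂ = √228.01 = 15.10000
σ³ = μ₂^(3/2) = 3442.95100
γ₁ = μ₃/σ³ = -7904.747 / 3442.95100 ≈ -2.296

-2.296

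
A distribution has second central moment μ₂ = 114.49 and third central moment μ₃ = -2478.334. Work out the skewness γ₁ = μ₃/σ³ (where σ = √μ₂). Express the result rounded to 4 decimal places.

σ = √μ₂ = √114.49 = 10.70000
σ³ = μ₂^(3/2) = 1225.04300
γ₁ = μ₃/σ³ = -2478.334 / 1225.04300 ≈ -2.0231

-2.0231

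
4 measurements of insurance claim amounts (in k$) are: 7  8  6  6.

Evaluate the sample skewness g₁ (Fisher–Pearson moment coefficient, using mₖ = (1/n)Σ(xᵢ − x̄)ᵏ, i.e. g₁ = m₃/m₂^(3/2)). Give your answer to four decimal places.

0.4934

x̄ = (7 + 8 + 6 + 6) / 4 = 6.7500
deviations (xᵢ − x̄): 0.2500, 1.2500, -0.7500, -0.7500
Σ(xᵢ − x̄)² = 2.7500 ⇒ m₂ = 2.7500/4 = 0.68750
Σ(xᵢ − x̄)³ = 1.1250 ⇒ m₃ = 1.1250/4 = 0.28125
m₂^(3/2) = 0.68750^(1.5) = 0.57004
g₁ = m₃ / m₂^(3/2) = 0.28125 / 0.57004 ≈ 0.4934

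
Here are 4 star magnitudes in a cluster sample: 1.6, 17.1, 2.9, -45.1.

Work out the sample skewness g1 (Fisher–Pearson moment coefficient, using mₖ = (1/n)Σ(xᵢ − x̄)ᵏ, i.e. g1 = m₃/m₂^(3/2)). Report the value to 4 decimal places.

-0.9139

x̄ = (1.6 + 17.1 + 2.9 - 45.1) / 4 = -5.8750
deviations (xᵢ − x̄): 7.4750, 22.9750, 8.7750, -39.2250
Σ(xᵢ − x̄)² = 2199.3275 ⇒ m₂ = 2199.3275/4 = 549.83188
Σ(xᵢ − x̄)³ = -47130.8906 ⇒ m₃ = -47130.8906/4 = -11782.72266
m₂^(3/2) = 549.83188^(1.5) = 12892.72947
g1 = m₃ / m₂^(3/2) = -11782.72266 / 12892.72947 ≈ -0.9139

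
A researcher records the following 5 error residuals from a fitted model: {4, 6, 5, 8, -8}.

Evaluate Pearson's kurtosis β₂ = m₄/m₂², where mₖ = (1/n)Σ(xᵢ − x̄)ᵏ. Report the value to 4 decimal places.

3.0008

x̄ = 3.0000
Σ(xᵢ − x̄)² = 160.0000 ⇒ m₂ = 32.00000
Σ(xᵢ − x̄)⁴ = 15364.0000 ⇒ m₄ = 3072.80000
m₂² = 1024.00000
β₂ = m₄/m₂² = 3072.80000 / 1024.00000 ≈ 3.0008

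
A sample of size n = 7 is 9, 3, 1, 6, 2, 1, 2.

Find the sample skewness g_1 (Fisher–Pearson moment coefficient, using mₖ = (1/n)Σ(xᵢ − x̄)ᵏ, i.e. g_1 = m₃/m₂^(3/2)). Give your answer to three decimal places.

1.044

x̄ = (9 + 3 + 1 + 6 + 2 + 1 + 2) / 7 = 3.4286
deviations (xᵢ − x̄): 5.5714, -0.4286, -2.4286, 2.5714, -1.4286, -2.4286, -1.4286
Σ(xᵢ − x̄)² = 53.7143 ⇒ m₂ = 53.7143/7 = 7.67347
Σ(xᵢ − x̄)³ = 155.3878 ⇒ m₃ = 155.3878/7 = 22.19825
m₂^(3/2) = 7.67347^(1.5) = 21.25630
g_1 = m₃ / m₂^(3/2) = 22.19825 / 21.25630 ≈ 1.044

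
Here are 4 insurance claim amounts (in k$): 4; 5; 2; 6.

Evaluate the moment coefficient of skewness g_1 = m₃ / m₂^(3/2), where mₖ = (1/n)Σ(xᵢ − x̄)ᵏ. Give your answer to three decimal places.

-0.435

x̄ = (4 + 5 + 2 + 6) / 4 = 4.2500
deviations (xᵢ − x̄): -0.2500, 0.7500, -2.2500, 1.7500
Σ(xᵢ − x̄)² = 8.7500 ⇒ m₂ = 8.7500/4 = 2.18750
Σ(xᵢ − x̄)³ = -5.6250 ⇒ m₃ = -5.6250/4 = -1.40625
m₂^(3/2) = 2.18750^(1.5) = 3.23536
g_1 = m₃ / m₂^(3/2) = -1.40625 / 3.23536 ≈ -0.435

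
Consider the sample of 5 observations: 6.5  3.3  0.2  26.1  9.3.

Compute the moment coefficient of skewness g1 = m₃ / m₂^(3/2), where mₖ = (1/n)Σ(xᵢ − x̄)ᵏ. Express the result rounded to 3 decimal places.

x̄ = (6.5 + 3.3 + 0.2 + 26.1 + 9.3) / 5 = 9.0800
deviations (xᵢ − x̄): -2.5800, -5.7800, -8.8800, 17.0200, 0.2200
Σ(xᵢ − x̄)² = 408.6480 ⇒ m₂ = 408.6480/5 = 81.72960
Σ(xᵢ − x̄)³ = 4019.8699 ⇒ m₃ = 4019.8699/5 = 803.97398
m₂^(3/2) = 81.72960^(1.5) = 738.87175
g1 = m₃ / m₂^(3/2) = 803.97398 / 738.87175 ≈ 1.088

1.088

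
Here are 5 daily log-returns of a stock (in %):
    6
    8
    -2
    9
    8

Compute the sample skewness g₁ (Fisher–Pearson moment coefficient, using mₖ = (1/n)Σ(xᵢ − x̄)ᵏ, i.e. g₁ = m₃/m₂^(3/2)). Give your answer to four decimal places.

-1.2945

x̄ = (6 + 8 - 2 + 9 + 8) / 5 = 5.8000
deviations (xᵢ − x̄): 0.2000, 2.2000, -7.8000, 3.2000, 2.2000
Σ(xᵢ − x̄)² = 80.8000 ⇒ m₂ = 80.8000/5 = 16.16000
Σ(xᵢ − x̄)³ = -420.4800 ⇒ m₃ = -420.4800/5 = -84.09600
m₂^(3/2) = 16.16000^(1.5) = 64.96240
g₁ = m₃ / m₂^(3/2) = -84.09600 / 64.96240 ≈ -1.2945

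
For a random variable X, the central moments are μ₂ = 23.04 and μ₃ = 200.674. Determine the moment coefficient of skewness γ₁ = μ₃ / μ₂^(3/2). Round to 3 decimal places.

σ = √μ₂ = √23.04 = 4.80000
σ³ = μ₂^(3/2) = 110.59200
γ₁ = μ₃/σ³ = 200.674 / 110.59200 ≈ 1.815

1.815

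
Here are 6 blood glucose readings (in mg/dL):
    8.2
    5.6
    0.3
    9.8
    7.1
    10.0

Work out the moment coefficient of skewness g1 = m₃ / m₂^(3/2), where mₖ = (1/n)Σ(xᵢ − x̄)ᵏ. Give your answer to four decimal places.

-1.0304

x̄ = (8.2 + 5.6 + 0.3 + 9.8 + 7.1 + 10.0) / 6 = 6.8333
deviations (xᵢ − x̄): 1.3667, -1.2333, -6.5333, 2.9667, 0.2667, 3.1667
Σ(xᵢ − x̄)² = 64.9733 ⇒ m₂ = 64.9733/6 = 10.82889
Σ(xᵢ − x̄)³ = -220.3116 ⇒ m₃ = -220.3116/6 = -36.71859
m₂^(3/2) = 10.82889^(1.5) = 35.63492
g1 = m₃ / m₂^(3/2) = -36.71859 / 35.63492 ≈ -1.0304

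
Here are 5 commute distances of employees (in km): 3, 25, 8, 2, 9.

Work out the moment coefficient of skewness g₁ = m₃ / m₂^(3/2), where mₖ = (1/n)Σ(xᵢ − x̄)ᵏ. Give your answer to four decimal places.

1.1092

x̄ = (3 + 25 + 8 + 2 + 9) / 5 = 9.4000
deviations (xᵢ − x̄): -6.4000, 15.6000, -1.4000, -7.4000, -0.4000
Σ(xᵢ − x̄)² = 341.2000 ⇒ m₂ = 341.2000/5 = 68.24000
Σ(xᵢ − x̄)³ = 3126.2400 ⇒ m₃ = 3126.2400/5 = 625.24800
m₂^(3/2) = 68.24000^(1.5) = 563.71362
g₁ = m₃ / m₂^(3/2) = 625.24800 / 563.71362 ≈ 1.1092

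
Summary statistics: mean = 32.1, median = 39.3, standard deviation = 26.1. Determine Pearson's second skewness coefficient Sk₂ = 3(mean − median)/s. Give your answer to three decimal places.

Sk₂ = 3(32.1 − 39.3) / 26.1 = 3 × -7.2000 / 26.1
    = -21.6000 / 26.1 ≈ -0.828

-0.828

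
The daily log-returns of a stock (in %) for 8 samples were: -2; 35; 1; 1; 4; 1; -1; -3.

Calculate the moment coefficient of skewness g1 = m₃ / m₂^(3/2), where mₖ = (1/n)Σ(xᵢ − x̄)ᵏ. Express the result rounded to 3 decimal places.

2.134

x̄ = (-2 + 35 + 1 + 1 + 4 + 1 - 1 - 3) / 8 = 4.5000
deviations (xᵢ − x̄): -6.5000, 30.5000, -3.5000, -3.5000, -0.5000, -3.5000, -5.5000, -7.5000
Σ(xᵢ − x̄)² = 1096.0000 ⇒ m₂ = 1096.0000/8 = 137.00000
Σ(xᵢ − x̄)³ = 27381.0000 ⇒ m₃ = 27381.0000/8 = 3422.62500
m₂^(3/2) = 137.00000^(1.5) = 1603.54389
g1 = m₃ / m₂^(3/2) = 3422.62500 / 1603.54389 ≈ 2.134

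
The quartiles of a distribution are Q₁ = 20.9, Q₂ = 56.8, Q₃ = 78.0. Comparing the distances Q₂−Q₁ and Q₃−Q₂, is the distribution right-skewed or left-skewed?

Q₂ − Q₁ = 35.9;  Q₃ − Q₂ = 21.2
Q₂ − Q₁ > Q₃ − Q₂ ⇒ the lower half is more spread out ⇒ left-skewed.

left-skewed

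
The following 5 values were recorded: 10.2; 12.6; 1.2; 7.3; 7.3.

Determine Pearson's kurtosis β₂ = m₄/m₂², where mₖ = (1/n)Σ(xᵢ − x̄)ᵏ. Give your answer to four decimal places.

x̄ = 7.7200
Σ(xᵢ − x̄)² = 72.8280 ⇒ m₂ = 14.56560
Σ(xᵢ − x̄)⁴ = 2412.1494 ⇒ m₄ = 482.42988
m₂² = 212.15670
β₂ = m₄/m₂² = 482.42988 / 212.15670 ≈ 2.2739

2.2739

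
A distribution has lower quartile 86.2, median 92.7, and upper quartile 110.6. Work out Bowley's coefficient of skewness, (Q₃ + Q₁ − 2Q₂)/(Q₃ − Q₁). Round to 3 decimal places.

numerator: Q₃ + Q₁ − 2Q₂ = 110.6 + 86.2 − 2×92.7 = 11.4000
denominator: Q₃ − Q₁ = 110.6 − 86.2 = 24.4000
Bowley skewness = 11.4000 / 24.4000 ≈ 0.467

0.467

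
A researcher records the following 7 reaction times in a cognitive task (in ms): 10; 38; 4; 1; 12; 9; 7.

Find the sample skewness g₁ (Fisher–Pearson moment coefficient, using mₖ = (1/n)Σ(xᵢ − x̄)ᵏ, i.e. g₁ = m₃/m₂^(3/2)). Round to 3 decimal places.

1.645

x̄ = (10 + 38 + 4 + 1 + 12 + 9 + 7) / 7 = 11.5714
deviations (xᵢ − x̄): -1.5714, 26.4286, -7.5714, -10.5714, 0.4286, -2.5714, -4.5714
Σ(xᵢ − x̄)² = 897.7143 ⇒ m₂ = 897.7143/7 = 128.24490
Σ(xᵢ − x̄)³ = 16727.7551 ⇒ m₃ = 16727.7551/7 = 2389.67930
m₂^(3/2) = 128.24490^(1.5) = 1452.31273
g₁ = m₃ / m₂^(3/2) = 2389.67930 / 1452.31273 ≈ 1.645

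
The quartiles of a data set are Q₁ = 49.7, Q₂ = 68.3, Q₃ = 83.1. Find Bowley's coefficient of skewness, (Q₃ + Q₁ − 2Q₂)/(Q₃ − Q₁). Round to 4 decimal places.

-0.1138

numerator: Q₃ + Q₁ − 2Q₂ = 83.1 + 49.7 − 2×68.3 = -3.8000
denominator: Q₃ − Q₁ = 83.1 − 49.7 = 33.4000
Bowley skewness = -3.8000 / 33.4000 ≈ -0.1138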